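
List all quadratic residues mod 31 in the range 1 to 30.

1, 2, 4, 5, 7, 8, 9, 10, 14, 16, 18, 19, 20, 25, 28

Square k = 1,…,15 (k and 31−k give the same square):
1²=1, 2²=4, 3²=9, 4²=16, 5²=25, 6²≡5, 7²≡18, 8²≡2, 9²≡19, 10²≡7, 11²≡28, 12²≡20, 13²≡14, 14²≡10, 15²≡8 (mod 31).
So the quadratic residues mod 31 are {1, 2, 4, 5, 7, 8, 9, 10, 14, 16, 18, 19, 20, 25, 28}.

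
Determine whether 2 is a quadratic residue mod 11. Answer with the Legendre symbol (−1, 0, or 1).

-1

Euler's criterion: (2/11) ≡ 2^5 (mod 11).
2^2 ≡ 4 (mod 11)
2^4 ≡ 5 (mod 11)
2^5 = 2^(4+1) ≡ 10 (mod 11).
Result is 10 ≡ −1, so (2/11) = −1.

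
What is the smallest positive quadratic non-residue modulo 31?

3

(2/31) = +1, so 2 is a residue.
(3/31) = −1, so 3 is the smallest positive non-residue mod 31.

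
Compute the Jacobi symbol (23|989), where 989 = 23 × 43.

0

Reciprocity: 23 ≡ 3 and 989 ≡ 1 (mod 4), so (23/989) = +(989/23).
Reduce top mod 23: now compute (0/23).
Top reduces to 0: gcd > 1, so the symbol is 0.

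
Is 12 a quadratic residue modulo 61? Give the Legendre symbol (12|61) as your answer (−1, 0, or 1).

Euler's criterion: (12/61) ≡ 12^30 (mod 61).
12^2 ≡ 22 (mod 61)
12^4 ≡ 57 (mod 61)
12^8 ≡ 16 (mod 61)
12^16 ≡ 12 (mod 61)
12^30 = 12^(16+8+4+2) ≡ 1 (mod 61).
Result is 1, so (12/61) = 1.

1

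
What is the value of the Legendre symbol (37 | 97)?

-1

Reciprocity: 37 ≡ 1 and 97 ≡ 1 (mod 4), so (37/97) = +(97/37).
Reduce top mod 37: now compute (23/37).
Reciprocity: 23 ≡ 3 and 37 ≡ 1 (mod 4), so (23/37) = +(37/23).
Reduce top mod 23: now compute (14/23).
Pull out 2: since 23 ≡ 7 (mod 8), (2/23) = +1.
Reciprocity: 7 ≡ 3 and 23 ≡ 3 (mod 4), so (7/23) = −(23/7).
Reduce top mod 7: now compute (2/7).
Pull out 2: since 7 ≡ 7 (mod 8), (2/7) = +1.
Reached (1/7) = 1. Collecting the sign flips along the way, the symbol is -1.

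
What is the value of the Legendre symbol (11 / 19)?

Reciprocity: 11 ≡ 3 and 19 ≡ 3 (mod 4), so (11/19) = −(19/11).
Reduce top mod 11: now compute (8/11).
Pull out 2^3: since 11 ≡ 3 (mod 8), (2/11) = -1, so (2/11)^3 = -1.
Reached (1/11) = 1. Collecting the sign flips along the way, the symbol is +1.

1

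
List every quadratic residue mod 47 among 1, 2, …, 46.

1,2,3,4,6,7,8,9,12,14,16,17,18,21,24,25,27,28,32,34,36,37,42

Square k = 1,…,23 (k and 47−k give the same square):
1²=1, 2²=4, 3²=9, 4²=16, 5²=25, 6²=36, 7²≡2, 8²≡17, 9²≡34, 10²≡6, 11²≡27, 12²≡3, 13²≡28, 14²≡8, 15²≡37, 16²≡21, 17²≡7, 18²≡42, 19²≡32, 20²≡24, 21²≡18, 22²≡14, 23²≡12 (mod 47).
So the quadratic residues mod 47 are {1, 2, 3, 4, 6, 7, 8, 9, 12, 14, 16, 17, 18, 21, 24, 25, 27, 28, 32, 34, 36, 37, 42}.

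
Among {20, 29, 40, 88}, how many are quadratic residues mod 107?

(20/107) = -1 → non-residue.
(29/107) = +1 → QR.
(40/107) = +1 → QR.
(88/107) = -1 → non-residue.
Total quadratic residues among the 4: 2.

2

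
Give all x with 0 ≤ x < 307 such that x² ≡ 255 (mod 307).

116, 191

Since 307 ≡ 3 (mod 4), a square root of 255 is 255^((307+1)/4) = 255^77 mod 307.
Repeated squaring: 255^2≡248, 255^4≡104, 255^8≡71, 255^16≡129, 255^32≡63, 255^64≡285 (mod 307).
255^77 = 255^(64+8+4+1) ≡ 191 (mod 307).
Check: 191² = 36481 ≡ 255 (mod 307). The two roots are 116 and 191.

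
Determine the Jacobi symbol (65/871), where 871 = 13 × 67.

0

Reciprocity: 65 ≡ 1 and 871 ≡ 3 (mod 4), so (65/871) = +(871/65).
Reduce top mod 65: now compute (26/65).
Pull out 2: since 65 ≡ 1 (mod 8), (2/65) = +1.
Reciprocity: 13 ≡ 1 and 65 ≡ 1 (mod 4), so (13/65) = +(65/13).
Reduce top mod 13: now compute (0/13).
Top reduces to 0: gcd > 1, so the symbol is 0.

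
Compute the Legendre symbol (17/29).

-1

Reciprocity: 17 ≡ 1 and 29 ≡ 1 (mod 4), so (17/29) = +(29/17).
Reduce top mod 17: now compute (12/17).
Pull out 2^2: since 17 ≡ 1 (mod 8), (2/17) = +1, so (2/17)^2 = +1.
Reciprocity: 3 ≡ 3 and 17 ≡ 1 (mod 4), so (3/17) = +(17/3).
Reduce top mod 3: now compute (2/3).
Pull out 2: since 3 ≡ 3 (mod 8), (2/3) = -1.
Reached (1/3) = 1. Collecting the sign flips along the way, the symbol is -1.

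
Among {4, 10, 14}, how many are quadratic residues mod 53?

2

(4/53) = +1 → QR.
(10/53) = +1 → QR.
(14/53) = -1 → non-residue.
Total quadratic residues among the 3: 2.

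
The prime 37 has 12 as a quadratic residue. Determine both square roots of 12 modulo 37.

37 ≡ 1 (mod 4), so we find a root by search.
Trying successive values, 7² = 49 ≡ 12 (mod 37). The other root is 37 − 7 = 30.

7, 30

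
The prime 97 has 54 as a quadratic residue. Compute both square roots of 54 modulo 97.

32, 65

97 ≡ 1 (mod 4), so we find a root by search.
Trying successive values, 32² = 1024 ≡ 54 (mod 97). The other root is 97 − 32 = 65.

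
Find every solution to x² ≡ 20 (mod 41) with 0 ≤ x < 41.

41 ≡ 1 (mod 4), so we find a root by search.
Trying successive values, 15² = 225 ≡ 20 (mod 41). The other root is 41 − 15 = 26.

15, 26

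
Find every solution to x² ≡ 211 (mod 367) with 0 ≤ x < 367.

125, 242

Since 367 ≡ 3 (mod 4), a square root of 211 is 211^((367+1)/4) = 211^92 mod 367.
Repeated squaring: 211^2≡114, 211^4≡151, 211^8≡47, 211^16≡7, 211^32≡49, 211^64≡199 (mod 367).
211^92 = 211^(64+16+8+4) ≡ 242 (mod 367).
Check: 242² = 58564 ≡ 211 (mod 367). The two roots are 125 and 242.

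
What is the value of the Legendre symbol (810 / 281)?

1

Euler's criterion: (810/281) ≡ 248^140 (mod 281).
248^2 ≡ 246 (mod 281)
248^4 ≡ 101 (mod 281)
248^8 ≡ 85 (mod 281)
248^16 ≡ 200 (mod 281)
248^32 ≡ 98 (mod 281)
248^64 ≡ 50 (mod 281)
248^128 ≡ 252 (mod 281)
248^140 = 248^(128+8+4) ≡ 1 (mod 281).
Result is 1, so (810/281) = 1.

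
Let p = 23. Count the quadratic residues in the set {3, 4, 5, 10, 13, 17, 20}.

(3/23) = +1 → QR.
(4/23) = +1 → QR.
(5/23) = -1 → non-residue.
(10/23) = -1 → non-residue.
(13/23) = +1 → QR.
(17/23) = -1 → non-residue.
(20/23) = -1 → non-residue.
Total quadratic residues among the 7: 3.

3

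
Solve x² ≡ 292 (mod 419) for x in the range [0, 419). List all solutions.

124, 295

Since 419 ≡ 3 (mod 4), a square root of 292 is 292^((419+1)/4) = 292^105 mod 419.
Repeated squaring: 292^2≡207, 292^4≡111, 292^8≡170, 292^16≡408, 292^32≡121, 292^64≡395 (mod 419).
292^105 = 292^(64+32+8+1) ≡ 295 (mod 419).
Check: 295² = 87025 ≡ 292 (mod 419). The two roots are 124 and 295.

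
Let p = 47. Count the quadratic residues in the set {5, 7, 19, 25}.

(5/47) = -1 → non-residue.
(7/47) = +1 → QR.
(19/47) = -1 → non-residue.
(25/47) = +1 → QR.
Total quadratic residues among the 4: 2.

2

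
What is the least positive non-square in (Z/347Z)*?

(2/347) = −1, so 2 is the smallest positive non-residue mod 347.

2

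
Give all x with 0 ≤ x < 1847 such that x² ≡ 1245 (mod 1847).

Since 1847 ≡ 3 (mod 4), a square root of 1245 is 1245^((1847+1)/4) = 1245^462 mod 1847.
Repeated squaring: 1245^2≡392, 1245^4≡363, 1245^8≡632, 1245^16≡472, 1245^32≡1144, 1245^64≡1060, 1245^128≡624, 1245^256≡1506 (mod 1847).
1245^462 = 1245^(256+128+64+8+4+2) ≡ 1694 (mod 1847).
Check: 1694² = 2869636 ≡ 1245 (mod 1847). The two roots are 153 and 1694.

153, 1694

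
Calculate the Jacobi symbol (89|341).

-1

Reciprocity: 89 ≡ 1 and 341 ≡ 1 (mod 4), so (89/341) = +(341/89).
Reduce top mod 89: now compute (74/89).
Pull out 2: since 89 ≡ 1 (mod 8), (2/89) = +1.
Reciprocity: 37 ≡ 1 and 89 ≡ 1 (mod 4), so (37/89) = +(89/37).
Reduce top mod 37: now compute (15/37).
Reciprocity: 15 ≡ 3 and 37 ≡ 1 (mod 4), so (15/37) = +(37/15).
Reduce top mod 15: now compute (7/15).
Reciprocity: 7 ≡ 3 and 15 ≡ 3 (mod 4), so (7/15) = −(15/7).
Reduce top mod 7: now compute (1/7).
Reached (1/7) = 1. Collecting the sign flips along the way, the symbol is -1.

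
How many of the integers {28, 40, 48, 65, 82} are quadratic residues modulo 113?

2

(28/113) = +1 → QR.
(40/113) = -1 → non-residue.
(48/113) = -1 → non-residue.
(65/113) = -1 → non-residue.
(82/113) = +1 → QR.
Total quadratic residues among the 5: 2.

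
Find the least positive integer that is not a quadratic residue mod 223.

(2/223) = +1, so 2 is a residue.
(3/223) = −1, so 3 is the smallest positive non-residue mod 223.

3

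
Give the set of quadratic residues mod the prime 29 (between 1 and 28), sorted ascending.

Square k = 1,…,14 (k and 29−k give the same square):
1²=1, 2²=4, 3²=9, 4²=16, 5²=25, 6²≡7, 7²≡20, 8²≡6, 9²≡23, 10²≡13, 11²≡5, 12²≡28, 13²≡24, 14²≡22 (mod 29).
So the quadratic residues mod 29 are {1, 4, 5, 6, 7, 9, 13, 16, 20, 22, 23, 24, 25, 28}.

1 4 5 6 7 9 13 16 20 22 23 24 25 28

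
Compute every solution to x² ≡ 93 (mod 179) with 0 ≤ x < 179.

Since 179 ≡ 3 (mod 4), a square root of 93 is 93^((179+1)/4) = 93^45 mod 179.
Repeated squaring: 93^2≡57, 93^4≡27, 93^8≡13, 93^16≡169, 93^32≡100 (mod 179).
93^45 = 93^(32+8+4+1) ≡ 56 (mod 179).
Check: 56² = 3136 ≡ 93 (mod 179). The two roots are 56 and 123.

56, 123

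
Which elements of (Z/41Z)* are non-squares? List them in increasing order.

3, 6, 7, 11, 12, 13, 14, 15, 17, 19, 22, 24, 26, 27, 28, 29, 30, 34, 35, 38

Square k = 1,…,20 (k and 41−k give the same square):
1²=1, 2²=4, 3²=9, 4²=16, 5²=25, 6²=36, 7²≡8, 8²≡23, 9²≡40, 10²≡18, 11²≡39, 12²≡21, 13²≡5, 14²≡32, 15²≡20, 16²≡10, 17²≡2, 18²≡37, 19²≡33, 20²≡31 (mod 41).
The residues are {1, 2, 4, 5, 8, 9, 10, 16, 18, 20, 21, 23, 25, 31, 32, 33, 36, 37, 39, 40}; the non-residues are the remaining 20 nonzero classes.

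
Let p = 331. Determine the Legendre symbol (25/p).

1

Reciprocity: 25 ≡ 1 and 331 ≡ 3 (mod 4), so (25/331) = +(331/25).
Reduce top mod 25: now compute (6/25).
Pull out 2: since 25 ≡ 1 (mod 8), (2/25) = +1.
Reciprocity: 3 ≡ 3 and 25 ≡ 1 (mod 4), so (3/25) = +(25/3).
Reduce top mod 3: now compute (1/3).
Reached (1/3) = 1. Collecting the sign flips along the way, the symbol is +1.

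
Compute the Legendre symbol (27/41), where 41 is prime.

-1

Reciprocity: 27 ≡ 3 and 41 ≡ 1 (mod 4), so (27/41) = +(41/27).
Reduce top mod 27: now compute (14/27).
Pull out 2: since 27 ≡ 3 (mod 8), (2/27) = -1.
Reciprocity: 7 ≡ 3 and 27 ≡ 3 (mod 4), so (7/27) = −(27/7).
Reduce top mod 7: now compute (6/7).
Pull out 2: since 7 ≡ 7 (mod 8), (2/7) = +1.
Reciprocity: 3 ≡ 3 and 7 ≡ 3 (mod 4), so (3/7) = −(7/3).
Reduce top mod 3: now compute (1/3).
Reached (1/3) = 1. Collecting the sign flips along the way, the symbol is -1.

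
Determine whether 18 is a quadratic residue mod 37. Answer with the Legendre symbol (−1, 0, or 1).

Euler's criterion: (18/37) ≡ 18^18 (mod 37).
18^2 ≡ 28 (mod 37)
18^4 ≡ 7 (mod 37)
18^8 ≡ 12 (mod 37)
18^16 ≡ 33 (mod 37)
18^18 = 18^(16+2) ≡ 36 (mod 37).
Result is 36 ≡ −1, so (18/37) = −1.

-1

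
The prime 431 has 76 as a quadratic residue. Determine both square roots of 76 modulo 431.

Since 431 ≡ 3 (mod 4), a square root of 76 is 76^((431+1)/4) = 76^108 mod 431.
Repeated squaring: 76^2≡173, 76^4≡190, 76^8≡327, 76^16≡41, 76^32≡388, 76^64≡125 (mod 431).
76^108 = 76^(64+32+8+4) ≡ 394 (mod 431).
Check: 394² = 155236 ≡ 76 (mod 431). The two roots are 37 and 394.

37, 394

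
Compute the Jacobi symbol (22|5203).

0

Pull out 2: since 5203 ≡ 3 (mod 8), (2/5203) = -1.
Reciprocity: 11 ≡ 3 and 5203 ≡ 3 (mod 4), so (11/5203) = −(5203/11).
Reduce top mod 11: now compute (0/11).
Top reduces to 0: gcd > 1, so the symbol is 0.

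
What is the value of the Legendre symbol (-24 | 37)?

-1

First reduce: -24 ≡ 13 (mod 37).
Reciprocity: 13 ≡ 1 and 37 ≡ 1 (mod 4), so (13/37) = +(37/13).
Reduce top mod 13: now compute (11/13).
Reciprocity: 11 ≡ 3 and 13 ≡ 1 (mod 4), so (11/13) = +(13/11).
Reduce top mod 11: now compute (2/11).
Pull out 2: since 11 ≡ 3 (mod 8), (2/11) = -1.
Reached (1/11) = 1. Collecting the sign flips along the way, the symbol is -1.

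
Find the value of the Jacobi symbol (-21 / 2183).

First reduce: -21 ≡ 2162 (mod 2183).
Pull out 2: since 2183 ≡ 7 (mod 8), (2/2183) = +1.
Reciprocity: 1081 ≡ 1 and 2183 ≡ 3 (mod 4), so (1081/2183) = +(2183/1081).
Reduce top mod 1081: now compute (21/1081).
Reciprocity: 21 ≡ 1 and 1081 ≡ 1 (mod 4), so (21/1081) = +(1081/21).
Reduce top mod 21: now compute (10/21).
Pull out 2: since 21 ≡ 5 (mod 8), (2/21) = -1.
Reciprocity: 5 ≡ 1 and 21 ≡ 1 (mod 4), so (5/21) = +(21/5).
Reduce top mod 5: now compute (1/5).
Reached (1/5) = 1. Collecting the sign flips along the way, the symbol is -1.

-1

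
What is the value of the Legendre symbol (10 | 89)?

Pull out 2: since 89 ≡ 1 (mod 8), (2/89) = +1.
Reciprocity: 5 ≡ 1 and 89 ≡ 1 (mod 4), so (5/89) = +(89/5).
Reduce top mod 5: now compute (4/5).
Pull out 2^2: since 5 ≡ 5 (mod 8), (2/5) = -1, so (2/5)^2 = +1.
Reached (1/5) = 1. Collecting the sign flips along the way, the symbol is +1.

1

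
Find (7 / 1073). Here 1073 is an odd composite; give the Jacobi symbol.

1

Reciprocity: 7 ≡ 3 and 1073 ≡ 1 (mod 4), so (7/1073) = +(1073/7).
Reduce top mod 7: now compute (2/7).
Pull out 2: since 7 ≡ 7 (mod 8), (2/7) = +1.
Reached (1/7) = 1. Collecting the sign flips along the way, the symbol is +1.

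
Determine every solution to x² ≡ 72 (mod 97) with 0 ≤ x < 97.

97 ≡ 1 (mod 4), so we find a root by search.
Trying successive values, 13² = 169 ≡ 72 (mod 97). The other root is 97 − 13 = 84.

13, 84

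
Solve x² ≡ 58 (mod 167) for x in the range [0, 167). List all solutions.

15, 152

Since 167 ≡ 3 (mod 4), a square root of 58 is 58^((167+1)/4) = 58^42 mod 167.
Repeated squaring: 58^2≡24, 58^4≡75, 58^8≡114, 58^16≡137, 58^32≡65 (mod 167).
58^42 = 58^(32+8+2) ≡ 152 (mod 167).
Check: 152² = 23104 ≡ 58 (mod 167). The two roots are 15 and 152.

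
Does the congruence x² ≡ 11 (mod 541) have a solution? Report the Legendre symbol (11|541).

-1

Reciprocity: 11 ≡ 3 and 541 ≡ 1 (mod 4), so (11/541) = +(541/11).
Reduce top mod 11: now compute (2/11).
Pull out 2: since 11 ≡ 3 (mod 8), (2/11) = -1.
Reached (1/11) = 1. Collecting the sign flips along the way, the symbol is -1.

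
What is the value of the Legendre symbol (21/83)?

1

Reciprocity: 21 ≡ 1 and 83 ≡ 3 (mod 4), so (21/83) = +(83/21).
Reduce top mod 21: now compute (20/21).
Pull out 2^2: since 21 ≡ 5 (mod 8), (2/21) = -1, so (2/21)^2 = +1.
Reciprocity: 5 ≡ 1 and 21 ≡ 1 (mod 4), so (5/21) = +(21/5).
Reduce top mod 5: now compute (1/5).
Reached (1/5) = 1. Collecting the sign flips along the way, the symbol is +1.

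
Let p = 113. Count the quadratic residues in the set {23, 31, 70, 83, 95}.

3

(23/113) = -1 → non-residue.
(31/113) = +1 → QR.
(70/113) = -1 → non-residue.
(83/113) = +1 → QR.
(95/113) = +1 → QR.
Total quadratic residues among the 5: 3.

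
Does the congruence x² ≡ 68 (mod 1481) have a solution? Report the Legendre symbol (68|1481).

Pull out 2^2: since 1481 ≡ 1 (mod 8), (2/1481) = +1, so (2/1481)^2 = +1.
Reciprocity: 17 ≡ 1 and 1481 ≡ 1 (mod 4), so (17/1481) = +(1481/17).
Reduce top mod 17: now compute (2/17).
Pull out 2: since 17 ≡ 1 (mod 8), (2/17) = +1.
Reached (1/17) = 1. Collecting the sign flips along the way, the symbol is +1.

1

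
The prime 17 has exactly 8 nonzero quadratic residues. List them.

1,2,4,8,9,13,15,16

Square k = 1,…,8 (k and 17−k give the same square):
1²=1, 2²=4, 3²=9, 4²=16, 5²≡8, 6²≡2, 7²≡15, 8²≡13 (mod 17).
So the quadratic residues mod 17 are {1, 2, 4, 8, 9, 13, 15, 16}.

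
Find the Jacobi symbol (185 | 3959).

Reciprocity: 185 ≡ 1 and 3959 ≡ 3 (mod 4), so (185/3959) = +(3959/185).
Reduce top mod 185: now compute (74/185).
Pull out 2: since 185 ≡ 1 (mod 8), (2/185) = +1.
Reciprocity: 37 ≡ 1 and 185 ≡ 1 (mod 4), so (37/185) = +(185/37).
Reduce top mod 37: now compute (0/37).
Top reduces to 0: gcd > 1, so the symbol is 0.

0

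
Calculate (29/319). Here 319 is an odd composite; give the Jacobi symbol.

Reciprocity: 29 ≡ 1 and 319 ≡ 3 (mod 4), so (29/319) = +(319/29).
Reduce top mod 29: now compute (0/29).
Top reduces to 0: gcd > 1, so the symbol is 0.

0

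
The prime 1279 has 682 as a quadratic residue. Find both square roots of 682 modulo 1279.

222, 1057

Since 1279 ≡ 3 (mod 4), a square root of 682 is 682^((1279+1)/4) = 682^320 mod 1279.
Repeated squaring: 682^2≡847, 682^4≡1169, 682^8≡589, 682^16≡312, 682^32≡140, 682^64≡415, 682^128≡839, 682^256≡471 (mod 1279).
682^320 = 682^(256+64) ≡ 1057 (mod 1279).
Check: 1057² = 1117249 ≡ 682 (mod 1279). The two roots are 222 and 1057.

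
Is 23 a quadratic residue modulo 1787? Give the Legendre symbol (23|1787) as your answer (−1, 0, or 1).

Reciprocity: 23 ≡ 3 and 1787 ≡ 3 (mod 4), so (23/1787) = −(1787/23).
Reduce top mod 23: now compute (16/23).
Pull out 2^4: since 23 ≡ 7 (mod 8), (2/23) = +1, so (2/23)^4 = +1.
Reached (1/23) = 1. Collecting the sign flips along the way, the symbol is -1.

-1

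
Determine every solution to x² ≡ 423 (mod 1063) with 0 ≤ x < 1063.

368, 695

Since 1063 ≡ 3 (mod 4), a square root of 423 is 423^((1063+1)/4) = 423^266 mod 1063.
Repeated squaring: 423^2≡345, 423^4≡1032, 423^8≡961, 423^16≡837, 423^32≡52, 423^64≡578, 423^128≡302, 423^256≡849 (mod 1063).
423^266 = 423^(256+8+2) ≡ 368 (mod 1063).
Check: 368² = 135424 ≡ 423 (mod 1063). The two roots are 368 and 695.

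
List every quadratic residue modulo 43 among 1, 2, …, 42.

Square k = 1,…,21 (k and 43−k give the same square):
1²=1, 2²=4, 3²=9, 4²=16, 5²=25, 6²=36, 7²≡6, 8²≡21, 9²≡38, 10²≡14, 11²≡35, 12²≡15, 13²≡40, 14²≡24, 15²≡10, 16²≡41, 17²≡31, 18²≡23, 19²≡17, 20²≡13, 21²≡11 (mod 43).
So the quadratic residues mod 43 are {1, 4, 6, 9, 10, 11, 13, 14, 15, 16, 17, 21, 23, 24, 25, 31, 35, 36, 38, 40, 41}.

1, 4, 6, 9, 10, 11, 13, 14, 15, 16, 17, 21, 23, 24, 25, 31, 35, 36, 38, 40, 41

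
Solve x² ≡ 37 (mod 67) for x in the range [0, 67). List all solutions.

29, 38

Since 67 ≡ 3 (mod 4), a square root of 37 is 37^((67+1)/4) = 37^17 mod 67.
Repeated squaring: 37^2≡29, 37^4≡37, 37^8≡29, 37^16≡37 (mod 67).
37^17 = 37^(16+1) ≡ 29 (mod 67).
Check: 29² = 841 ≡ 37 (mod 67). The two roots are 29 and 38.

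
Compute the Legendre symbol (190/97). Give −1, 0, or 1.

1

First reduce: 190 ≡ 93 (mod 97).
Reciprocity: 93 ≡ 1 and 97 ≡ 1 (mod 4), so (93/97) = +(97/93).
Reduce top mod 93: now compute (4/93).
Pull out 2^2: since 93 ≡ 5 (mod 8), (2/93) = -1, so (2/93)^2 = +1.
Reached (1/93) = 1. Collecting the sign flips along the way, the symbol is +1.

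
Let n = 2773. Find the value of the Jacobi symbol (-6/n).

-1

First reduce: -6 ≡ 2767 (mod 2773).
Reciprocity: 2767 ≡ 3 and 2773 ≡ 1 (mod 4), so (2767/2773) = +(2773/2767).
Reduce top mod 2767: now compute (6/2767).
Pull out 2: since 2767 ≡ 7 (mod 8), (2/2767) = +1.
Reciprocity: 3 ≡ 3 and 2767 ≡ 3 (mod 4), so (3/2767) = −(2767/3).
Reduce top mod 3: now compute (1/3).
Reached (1/3) = 1. Collecting the sign flips along the way, the symbol is -1.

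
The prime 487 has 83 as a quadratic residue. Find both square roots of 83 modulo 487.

129, 358

Since 487 ≡ 3 (mod 4), a square root of 83 is 83^((487+1)/4) = 83^122 mod 487.
Repeated squaring: 83^2≡71, 83^4≡171, 83^8≡21, 83^16≡441, 83^32≡168, 83^64≡465 (mod 487).
83^122 = 83^(64+32+16+8+2) ≡ 129 (mod 487).
Check: 129² = 16641 ≡ 83 (mod 487). The two roots are 129 and 358.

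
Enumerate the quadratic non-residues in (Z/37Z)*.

2,5,6,8,13,14,15,17,18,19,20,22,23,24,29,31,32,35

Square k = 1,…,18 (k and 37−k give the same square):
1²=1, 2²=4, 3²=9, 4²=16, 5²=25, 6²=36, 7²≡12, 8²≡27, 9²≡7, 10²≡26, 11²≡10, 12²≡33, 13²≡21, 14²≡11, 15²≡3, 16²≡34, 17²≡30, 18²≡28 (mod 37).
The residues are {1, 3, 4, 7, 9, 10, 11, 12, 16, 21, 25, 26, 27, 28, 30, 33, 34, 36}; the non-residues are the remaining 18 nonzero classes.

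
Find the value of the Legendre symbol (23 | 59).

Euler's criterion: (23/59) ≡ 23^29 (mod 59).
23^2 ≡ 57 (mod 59)
23^4 ≡ 4 (mod 59)
23^8 ≡ 16 (mod 59)
23^16 ≡ 20 (mod 59)
23^29 = 23^(16+8+4+1) ≡ 58 (mod 59).
Result is 58 ≡ −1, so (23/59) = −1.

-1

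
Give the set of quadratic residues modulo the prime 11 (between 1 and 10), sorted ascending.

Square k = 1,…,5 (k and 11−k give the same square):
1²=1, 2²=4, 3²=9, 4²≡5, 5²≡3 (mod 11).
So the quadratic residues mod 11 are {1, 3, 4, 5, 9}.

1, 3, 4, 5, 9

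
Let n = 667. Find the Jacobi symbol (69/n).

0

Reciprocity: 69 ≡ 1 and 667 ≡ 3 (mod 4), so (69/667) = +(667/69).
Reduce top mod 69: now compute (46/69).
Pull out 2: since 69 ≡ 5 (mod 8), (2/69) = -1.
Reciprocity: 23 ≡ 3 and 69 ≡ 1 (mod 4), so (23/69) = +(69/23).
Reduce top mod 23: now compute (0/23).
Top reduces to 0: gcd > 1, so the symbol is 0.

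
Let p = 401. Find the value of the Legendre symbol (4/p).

1

Euler's criterion: (4/401) ≡ 4^200 (mod 401).
4^2 ≡ 16 (mod 401)
4^4 ≡ 256 (mod 401)
4^8 ≡ 173 (mod 401)
4^16 ≡ 255 (mod 401)
4^32 ≡ 63 (mod 401)
4^64 ≡ 360 (mod 401)
4^128 ≡ 77 (mod 401)
4^200 = 4^(128+64+8) ≡ 1 (mod 401).
Result is 1, so (4/401) = 1.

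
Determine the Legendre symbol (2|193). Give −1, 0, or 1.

Euler's criterion: (2/193) ≡ 2^96 (mod 193).
2^2 ≡ 4 (mod 193)
2^4 ≡ 16 (mod 193)
2^8 ≡ 63 (mod 193)
2^16 ≡ 109 (mod 193)
2^32 ≡ 108 (mod 193)
2^64 ≡ 84 (mod 193)
2^96 = 2^(64+32) ≡ 1 (mod 193).
Result is 1, so (2/193) = 1.

1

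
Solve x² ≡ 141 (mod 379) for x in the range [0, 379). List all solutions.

Since 379 ≡ 3 (mod 4), a square root of 141 is 141^((379+1)/4) = 141^95 mod 379.
Repeated squaring: 141^2≡173, 141^4≡367, 141^8≡144, 141^16≡270, 141^32≡132, 141^64≡369 (mod 379).
141^95 = 141^(64+16+8+4+2+1) ≡ 289 (mod 379).
Check: 289² = 83521 ≡ 141 (mod 379). The two roots are 90 and 289.

90, 289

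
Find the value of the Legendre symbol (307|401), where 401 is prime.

Reciprocity: 307 ≡ 3 and 401 ≡ 1 (mod 4), so (307/401) = +(401/307).
Reduce top mod 307: now compute (94/307).
Pull out 2: since 307 ≡ 3 (mod 8), (2/307) = -1.
Reciprocity: 47 ≡ 3 and 307 ≡ 3 (mod 4), so (47/307) = −(307/47).
Reduce top mod 47: now compute (25/47).
Reciprocity: 25 ≡ 1 and 47 ≡ 3 (mod 4), so (25/47) = +(47/25).
Reduce top mod 25: now compute (22/25).
Pull out 2: since 25 ≡ 1 (mod 8), (2/25) = +1.
Reciprocity: 11 ≡ 3 and 25 ≡ 1 (mod 4), so (11/25) = +(25/11).
Reduce top mod 11: now compute (3/11).
Reciprocity: 3 ≡ 3 and 11 ≡ 3 (mod 4), so (3/11) = −(11/3).
Reduce top mod 3: now compute (2/3).
Pull out 2: since 3 ≡ 3 (mod 8), (2/3) = -1.
Reached (1/3) = 1. Collecting the sign flips along the way, the symbol is +1.

1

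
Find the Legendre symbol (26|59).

1

Euler's criterion: (26/59) ≡ 26^29 (mod 59).
26^2 ≡ 27 (mod 59)
26^4 ≡ 21 (mod 59)
26^8 ≡ 28 (mod 59)
26^16 ≡ 17 (mod 59)
26^29 = 26^(16+8+4+1) ≡ 1 (mod 59).
Result is 1, so (26/59) = 1.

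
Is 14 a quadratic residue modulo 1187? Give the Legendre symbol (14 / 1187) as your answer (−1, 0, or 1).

1

Euler's criterion: (14/1187) ≡ 14^593 (mod 1187).
14^2 ≡ 196 (mod 1187)
14^4 ≡ 432 (mod 1187)
14^8 ≡ 265 (mod 1187)
14^16 ≡ 192 (mod 1187)
14^32 ≡ 67 (mod 1187)
14^64 ≡ 928 (mod 1187)
14^128 ≡ 609 (mod 1187)
14^256 ≡ 537 (mod 1187)
14^512 ≡ 1115 (mod 1187)
14^593 = 14^(512+64+16+1) ≡ 1 (mod 1187).
Result is 1, so (14/1187) = 1.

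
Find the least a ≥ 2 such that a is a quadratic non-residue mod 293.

2

(2/293) = −1, so 2 is the smallest positive non-residue mod 293.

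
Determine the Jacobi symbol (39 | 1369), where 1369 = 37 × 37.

1

Reciprocity: 39 ≡ 3 and 1369 ≡ 1 (mod 4), so (39/1369) = +(1369/39).
Reduce top mod 39: now compute (4/39).
Pull out 2^2: since 39 ≡ 7 (mod 8), (2/39) = +1, so (2/39)^2 = +1.
Reached (1/39) = 1. Collecting the sign flips along the way, the symbol is +1.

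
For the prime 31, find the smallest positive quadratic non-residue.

3

(2/31) = +1, so 2 is a residue.
(3/31) = −1, so 3 is the smallest positive non-residue mod 31.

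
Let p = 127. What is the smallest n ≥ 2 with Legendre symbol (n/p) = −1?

(2/127) = +1, so 2 is a residue.
(3/127) = −1, so 3 is the smallest positive non-residue mod 127.

3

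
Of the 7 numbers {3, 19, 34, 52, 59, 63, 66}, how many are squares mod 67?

2

(3/67) = -1 → non-residue.
(19/67) = +1 → QR.
(34/67) = -1 → non-residue.
(52/67) = -1 → non-residue.
(59/67) = +1 → QR.
(63/67) = -1 → non-residue.
(66/67) = -1 → non-residue.
Total quadratic residues among the 7: 2.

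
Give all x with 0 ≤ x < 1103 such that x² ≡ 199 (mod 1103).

407, 696

Since 1103 ≡ 3 (mod 4), a square root of 199 is 199^((1103+1)/4) = 199^276 mod 1103.
Repeated squaring: 199^2≡996, 199^4≡419, 199^8≡184, 199^16≡766, 199^32≡1063, 199^64≡497, 199^128≡1040, 199^256≡660 (mod 1103).
199^276 = 199^(256+16+4) ≡ 696 (mod 1103).
Check: 696² = 484416 ≡ 199 (mod 1103). The two roots are 407 and 696.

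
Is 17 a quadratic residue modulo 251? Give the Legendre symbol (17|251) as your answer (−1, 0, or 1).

1

Reciprocity: 17 ≡ 1 and 251 ≡ 3 (mod 4), so (17/251) = +(251/17).
Reduce top mod 17: now compute (13/17).
Reciprocity: 13 ≡ 1 and 17 ≡ 1 (mod 4), so (13/17) = +(17/13).
Reduce top mod 13: now compute (4/13).
Pull out 2^2: since 13 ≡ 5 (mod 8), (2/13) = -1, so (2/13)^2 = +1.
Reached (1/13) = 1. Collecting the sign flips along the way, the symbol is +1.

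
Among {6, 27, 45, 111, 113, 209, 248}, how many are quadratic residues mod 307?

4

(6/307) = +1 → QR.
(27/307) = -1 → non-residue.
(45/307) = -1 → non-residue.
(111/307) = -1 → non-residue.
(113/307) = +1 → QR.
(209/307) = +1 → QR.
(248/307) = +1 → QR.
Total quadratic residues among the 7: 4.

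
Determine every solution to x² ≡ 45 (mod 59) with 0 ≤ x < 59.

Since 59 ≡ 3 (mod 4), a square root of 45 is 45^((59+1)/4) = 45^15 mod 59.
Repeated squaring: 45^2≡19, 45^4≡7, 45^8≡49 (mod 59).
45^15 = 45^(8+4+2+1) ≡ 35 (mod 59).
Check: 35² = 1225 ≡ 45 (mod 59). The two roots are 24 and 35.

24, 35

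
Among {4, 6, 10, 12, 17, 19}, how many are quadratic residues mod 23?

3

(4/23) = +1 → QR.
(6/23) = +1 → QR.
(10/23) = -1 → non-residue.
(12/23) = +1 → QR.
(17/23) = -1 → non-residue.
(19/23) = -1 → non-residue.
Total quadratic residues among the 6: 3.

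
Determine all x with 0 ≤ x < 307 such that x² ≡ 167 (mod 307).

144, 163

Since 307 ≡ 3 (mod 4), a square root of 167 is 167^((307+1)/4) = 167^77 mod 307.
Repeated squaring: 167^2≡259, 167^4≡155, 167^8≡79, 167^16≡101, 167^32≡70, 167^64≡295 (mod 307).
167^77 = 167^(64+8+4+1) ≡ 144 (mod 307).
Check: 144² = 20736 ≡ 167 (mod 307). The two roots are 144 and 163.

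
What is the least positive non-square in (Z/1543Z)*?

(2/1543) = +1, so 2 is a residue.
(3/1543) = −1, so 3 is the smallest positive non-residue mod 1543.

3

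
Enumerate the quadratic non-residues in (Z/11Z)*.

2, 6, 7, 8, 10

Square k = 1,…,5 (k and 11−k give the same square):
1²=1, 2²=4, 3²=9, 4²≡5, 5²≡3 (mod 11).
The residues are {1, 3, 4, 5, 9}; the non-residues are the remaining 5 nonzero classes.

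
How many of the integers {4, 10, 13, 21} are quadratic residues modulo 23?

2

(4/23) = +1 → QR.
(10/23) = -1 → non-residue.
(13/23) = +1 → QR.
(21/23) = -1 → non-residue.
Total quadratic residues among the 4: 2.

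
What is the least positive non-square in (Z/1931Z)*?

(2/1931) = −1, so 2 is the smallest positive non-residue mod 1931.

2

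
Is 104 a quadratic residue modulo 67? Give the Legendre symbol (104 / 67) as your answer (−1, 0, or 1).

1

Euler's criterion: (104/67) ≡ 37^33 (mod 67).
37^2 ≡ 29 (mod 67)
37^4 ≡ 37 (mod 67)
37^8 ≡ 29 (mod 67)
37^16 ≡ 37 (mod 67)
37^32 ≡ 29 (mod 67)
37^33 = 37^(32+1) ≡ 1 (mod 67).
Result is 1, so (104/67) = 1.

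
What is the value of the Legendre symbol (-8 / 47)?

First reduce: -8 ≡ 39 (mod 47).
Reciprocity: 39 ≡ 3 and 47 ≡ 3 (mod 4), so (39/47) = −(47/39).
Reduce top mod 39: now compute (8/39).
Pull out 2^3: since 39 ≡ 7 (mod 8), (2/39) = +1, so (2/39)^3 = +1.
Reached (1/39) = 1. Collecting the sign flips along the way, the symbol is -1.

-1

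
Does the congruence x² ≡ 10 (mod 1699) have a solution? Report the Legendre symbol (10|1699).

-1

Pull out 2: since 1699 ≡ 3 (mod 8), (2/1699) = -1.
Reciprocity: 5 ≡ 1 and 1699 ≡ 3 (mod 4), so (5/1699) = +(1699/5).
Reduce top mod 5: now compute (4/5).
Pull out 2^2: since 5 ≡ 5 (mod 8), (2/5) = -1, so (2/5)^2 = +1.
Reached (1/5) = 1. Collecting the sign flips along the way, the symbol is -1.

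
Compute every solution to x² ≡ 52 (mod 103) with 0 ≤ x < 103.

Since 103 ≡ 3 (mod 4), a square root of 52 is 52^((103+1)/4) = 52^26 mod 103.
Repeated squaring: 52^2≡26, 52^4≡58, 52^8≡68, 52^16≡92 (mod 103).
52^26 = 52^(16+8+2) ≡ 19 (mod 103).
Check: 19² = 361 ≡ 52 (mod 103). The two roots are 19 and 84.

19, 84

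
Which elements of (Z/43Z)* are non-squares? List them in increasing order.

2 3 5 7 8 12 18 19 20 22 26 27 28 29 30 32 33 34 37 39 42

Square k = 1,…,21 (k and 43−k give the same square):
1²=1, 2²=4, 3²=9, 4²=16, 5²=25, 6²=36, 7²≡6, 8²≡21, 9²≡38, 10²≡14, 11²≡35, 12²≡15, 13²≡40, 14²≡24, 15²≡10, 16²≡41, 17²≡31, 18²≡23, 19²≡17, 20²≡13, 21²≡11 (mod 43).
The residues are {1, 4, 6, 9, 10, 11, 13, 14, 15, 16, 17, 21, 23, 24, 25, 31, 35, 36, 38, 40, 41}; the non-residues are the remaining 21 nonzero classes.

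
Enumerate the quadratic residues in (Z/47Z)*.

1 2 3 4 6 7 8 9 12 14 16 17 18 21 24 25 27 28 32 34 36 37 42

Square k = 1,…,23 (k and 47−k give the same square):
1²=1, 2²=4, 3²=9, 4²=16, 5²=25, 6²=36, 7²≡2, 8²≡17, 9²≡34, 10²≡6, 11²≡27, 12²≡3, 13²≡28, 14²≡8, 15²≡37, 16²≡21, 17²≡7, 18²≡42, 19²≡32, 20²≡24, 21²≡18, 22²≡14, 23²≡12 (mod 47).
So the quadratic residues mod 47 are {1, 2, 3, 4, 6, 7, 8, 9, 12, 14, 16, 17, 18, 21, 24, 25, 27, 28, 32, 34, 36, 37, 42}.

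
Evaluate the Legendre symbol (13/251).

Euler's criterion: (13/251) ≡ 13^125 (mod 251).
13^2 ≡ 169 (mod 251)
13^4 ≡ 198 (mod 251)
13^8 ≡ 48 (mod 251)
13^16 ≡ 45 (mod 251)
13^32 ≡ 17 (mod 251)
13^64 ≡ 38 (mod 251)
13^125 = 13^(64+32+16+8+4+1) ≡ 1 (mod 251).
Result is 1, so (13/251) = 1.

1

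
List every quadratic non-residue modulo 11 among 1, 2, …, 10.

2 6 7 8 10

Square k = 1,…,5 (k and 11−k give the same square):
1²=1, 2²=4, 3²=9, 4²≡5, 5²≡3 (mod 11).
The residues are {1, 3, 4, 5, 9}; the non-residues are the remaining 5 nonzero classes.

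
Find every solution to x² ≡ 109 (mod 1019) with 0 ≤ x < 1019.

Since 1019 ≡ 3 (mod 4), a square root of 109 is 109^((1019+1)/4) = 109^255 mod 1019.
Repeated squaring: 109^2≡672, 109^4≡167, 109^8≡376, 109^16≡754, 109^32≡933, 109^64≡263, 109^128≡896 (mod 1019).
109^255 = 109^(128+64+32+16+8+4+2+1) ≡ 466 (mod 1019).
Check: 466² = 217156 ≡ 109 (mod 1019). The two roots are 466 and 553.

466, 553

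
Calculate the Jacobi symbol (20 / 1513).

-1

Pull out 2^2: since 1513 ≡ 1 (mod 8), (2/1513) = +1, so (2/1513)^2 = +1.
Reciprocity: 5 ≡ 1 and 1513 ≡ 1 (mod 4), so (5/1513) = +(1513/5).
Reduce top mod 5: now compute (3/5).
Reciprocity: 3 ≡ 3 and 5 ≡ 1 (mod 4), so (3/5) = +(5/3).
Reduce top mod 3: now compute (2/3).
Pull out 2: since 3 ≡ 3 (mod 8), (2/3) = -1.
Reached (1/3) = 1. Collecting the sign flips along the way, the symbol is -1.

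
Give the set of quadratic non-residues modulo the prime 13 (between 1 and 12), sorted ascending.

Square k = 1,…,6 (k and 13−k give the same square):
1²=1, 2²=4, 3²=9, 4²≡3, 5²≡12, 6²≡10 (mod 13).
The residues are {1, 3, 4, 9, 10, 12}; the non-residues are the remaining 6 nonzero classes.

2 5 6 7 8 11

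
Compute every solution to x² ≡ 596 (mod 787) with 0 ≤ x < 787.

Since 787 ≡ 3 (mod 4), a square root of 596 is 596^((787+1)/4) = 596^197 mod 787.
Repeated squaring: 596^2≡279, 596^4≡715, 596^8≡462, 596^16≡167, 596^32≡344, 596^64≡286, 596^128≡735 (mod 787).
596^197 = 596^(128+64+4+1) ≡ 307 (mod 787).
Check: 307² = 94249 ≡ 596 (mod 787). The two roots are 307 and 480.

307, 480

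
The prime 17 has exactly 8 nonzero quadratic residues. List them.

1 2 4 8 9 13 15 16

Square k = 1,…,8 (k and 17−k give the same square):
1²=1, 2²=4, 3²=9, 4²=16, 5²≡8, 6²≡2, 7²≡15, 8²≡13 (mod 17).
So the quadratic residues mod 17 are {1, 2, 4, 8, 9, 13, 15, 16}.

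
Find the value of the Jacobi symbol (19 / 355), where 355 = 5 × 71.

Reciprocity: 19 ≡ 3 and 355 ≡ 3 (mod 4), so (19/355) = −(355/19).
Reduce top mod 19: now compute (13/19).
Reciprocity: 13 ≡ 1 and 19 ≡ 3 (mod 4), so (13/19) = +(19/13).
Reduce top mod 13: now compute (6/13).
Pull out 2: since 13 ≡ 5 (mod 8), (2/13) = -1.
Reciprocity: 3 ≡ 3 and 13 ≡ 1 (mod 4), so (3/13) = +(13/3).
Reduce top mod 3: now compute (1/3).
Reached (1/3) = 1. Collecting the sign flips along the way, the symbol is +1.

1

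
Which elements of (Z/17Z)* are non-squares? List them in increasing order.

Square k = 1,…,8 (k and 17−k give the same square):
1²=1, 2²=4, 3²=9, 4²=16, 5²≡8, 6²≡2, 7²≡15, 8²≡13 (mod 17).
The residues are {1, 2, 4, 8, 9, 13, 15, 16}; the non-residues are the remaining 8 nonzero classes.

3, 5, 6, 7, 10, 11, 12, 14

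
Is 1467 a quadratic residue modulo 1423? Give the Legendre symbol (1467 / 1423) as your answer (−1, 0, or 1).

-1

First reduce: 1467 ≡ 44 (mod 1423).
Pull out 2^2: since 1423 ≡ 7 (mod 8), (2/1423) = +1, so (2/1423)^2 = +1.
Reciprocity: 11 ≡ 3 and 1423 ≡ 3 (mod 4), so (11/1423) = −(1423/11).
Reduce top mod 11: now compute (4/11).
Pull out 2^2: since 11 ≡ 3 (mod 8), (2/11) = -1, so (2/11)^2 = +1.
Reached (1/11) = 1. Collecting the sign flips along the way, the symbol is -1.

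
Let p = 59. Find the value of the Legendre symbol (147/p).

Euler's criterion: (147/59) ≡ 29^29 (mod 59).
29^2 ≡ 15 (mod 59)
29^4 ≡ 48 (mod 59)
29^8 ≡ 3 (mod 59)
29^16 ≡ 9 (mod 59)
29^29 = 29^(16+8+4+1) ≡ 1 (mod 59).
Result is 1, so (147/59) = 1.

1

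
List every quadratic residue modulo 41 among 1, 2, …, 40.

Square k = 1,…,20 (k and 41−k give the same square):
1²=1, 2²=4, 3²=9, 4²=16, 5²=25, 6²=36, 7²≡8, 8²≡23, 9²≡40, 10²≡18, 11²≡39, 12²≡21, 13²≡5, 14²≡32, 15²≡20, 16²≡10, 17²≡2, 18²≡37, 19²≡33, 20²≡31 (mod 41).
So the quadratic residues mod 41 are {1, 2, 4, 5, 8, 9, 10, 16, 18, 20, 21, 23, 25, 31, 32, 33, 36, 37, 39, 40}.

1 2 4 5 8 9 10 16 18 20 21 23 25 31 32 33 36 37 39 40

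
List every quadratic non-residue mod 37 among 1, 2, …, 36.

Square k = 1,…,18 (k and 37−k give the same square):
1²=1, 2²=4, 3²=9, 4²=16, 5²=25, 6²=36, 7²≡12, 8²≡27, 9²≡7, 10²≡26, 11²≡10, 12²≡33, 13²≡21, 14²≡11, 15²≡3, 16²≡34, 17²≡30, 18²≡28 (mod 37).
The residues are {1, 3, 4, 7, 9, 10, 11, 12, 16, 21, 25, 26, 27, 28, 30, 33, 34, 36}; the non-residues are the remaining 18 nonzero classes.

2 5 6 8 13 14 15 17 18 19 20 22 23 24 29 31 32 35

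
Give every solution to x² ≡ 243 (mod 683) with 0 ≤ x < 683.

Since 683 ≡ 3 (mod 4), a square root of 243 is 243^((683+1)/4) = 243^171 mod 683.
Repeated squaring: 243^2≡311, 243^4≡418, 243^8≡559, 243^16≡350, 243^32≡243, 243^64≡311, 243^128≡418 (mod 683).
243^171 = 243^(128+32+8+2+1) ≡ 350 (mod 683).
Check: 350² = 122500 ≡ 243 (mod 683). The two roots are 333 and 350.

333, 350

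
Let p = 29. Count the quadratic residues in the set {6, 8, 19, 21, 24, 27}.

2

(6/29) = +1 → QR.
(8/29) = -1 → non-residue.
(19/29) = -1 → non-residue.
(21/29) = -1 → non-residue.
(24/29) = +1 → QR.
(27/29) = -1 → non-residue.
Total quadratic residues among the 6: 2.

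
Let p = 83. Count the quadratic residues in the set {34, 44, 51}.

2

(34/83) = -1 → non-residue.
(44/83) = +1 → QR.
(51/83) = +1 → QR.
Total quadratic residues among the 3: 2.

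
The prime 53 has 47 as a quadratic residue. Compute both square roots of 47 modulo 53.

10, 43

53 ≡ 1 (mod 4), so we find a root by search.
Trying successive values, 10² = 100 ≡ 47 (mod 53). The other root is 53 − 10 = 43.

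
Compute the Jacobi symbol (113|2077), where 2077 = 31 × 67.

Reciprocity: 113 ≡ 1 and 2077 ≡ 1 (mod 4), so (113/2077) = +(2077/113).
Reduce top mod 113: now compute (43/113).
Reciprocity: 43 ≡ 3 and 113 ≡ 1 (mod 4), so (43/113) = +(113/43).
Reduce top mod 43: now compute (27/43).
Reciprocity: 27 ≡ 3 and 43 ≡ 3 (mod 4), so (27/43) = −(43/27).
Reduce top mod 27: now compute (16/27).
Pull out 2^4: since 27 ≡ 3 (mod 8), (2/27) = -1, so (2/27)^4 = +1.
Reached (1/27) = 1. Collecting the sign flips along the way, the symbol is -1.

-1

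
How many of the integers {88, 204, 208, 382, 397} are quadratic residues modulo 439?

(88/439) = +1 → QR.
(204/439) = +1 → QR.
(208/439) = +1 → QR.
(382/439) = +1 → QR.
(397/439) = +1 → QR.
Total quadratic residues among the 5: 5.

5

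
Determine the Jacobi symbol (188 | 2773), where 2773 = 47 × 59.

Pull out 2^2: since 2773 ≡ 5 (mod 8), (2/2773) = -1, so (2/2773)^2 = +1.
Reciprocity: 47 ≡ 3 and 2773 ≡ 1 (mod 4), so (47/2773) = +(2773/47).
Reduce top mod 47: now compute (0/47).
Top reduces to 0: gcd > 1, so the symbol is 0.

0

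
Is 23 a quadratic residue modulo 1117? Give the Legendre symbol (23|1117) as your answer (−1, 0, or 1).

Reciprocity: 23 ≡ 3 and 1117 ≡ 1 (mod 4), so (23/1117) = +(1117/23).
Reduce top mod 23: now compute (13/23).
Reciprocity: 13 ≡ 1 and 23 ≡ 3 (mod 4), so (13/23) = +(23/13).
Reduce top mod 13: now compute (10/13).
Pull out 2: since 13 ≡ 5 (mod 8), (2/13) = -1.
Reciprocity: 5 ≡ 1 and 13 ≡ 1 (mod 4), so (5/13) = +(13/5).
Reduce top mod 5: now compute (3/5).
Reciprocity: 3 ≡ 3 and 5 ≡ 1 (mod 4), so (3/5) = +(5/3).
Reduce top mod 3: now compute (2/3).
Pull out 2: since 3 ≡ 3 (mod 8), (2/3) = -1.
Reached (1/3) = 1. Collecting the sign flips along the way, the symbol is +1.

1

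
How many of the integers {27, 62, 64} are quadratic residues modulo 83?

(27/83) = +1 → QR.
(62/83) = -1 → non-residue.
(64/83) = +1 → QR.
Total quadratic residues among the 3: 2.

2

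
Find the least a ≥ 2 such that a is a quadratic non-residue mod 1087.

(2/1087) = +1, so 2 is a residue.
(3/1087) = −1, so 3 is the smallest positive non-residue mod 1087.

3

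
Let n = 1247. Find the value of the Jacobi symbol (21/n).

-1

Reciprocity: 21 ≡ 1 and 1247 ≡ 3 (mod 4), so (21/1247) = +(1247/21).
Reduce top mod 21: now compute (8/21).
Pull out 2^3: since 21 ≡ 5 (mod 8), (2/21) = -1, so (2/21)^3 = -1.
Reached (1/21) = 1. Collecting the sign flips along the way, the symbol is -1.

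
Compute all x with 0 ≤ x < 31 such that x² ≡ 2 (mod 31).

8, 23

Since 31 ≡ 3 (mod 4), a square root of 2 is 2^((31+1)/4) = 2^8 mod 31.
Repeated squaring: 2^2≡4, 2^4≡16, 2^8≡8 (mod 31).
2^8 = 2^(8) ≡ 8 (mod 31).
Check: 8² = 64 ≡ 2 (mod 31). The two roots are 8 and 23.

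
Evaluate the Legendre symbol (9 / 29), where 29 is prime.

1

Reciprocity: 9 ≡ 1 and 29 ≡ 1 (mod 4), so (9/29) = +(29/9).
Reduce top mod 9: now compute (2/9).
Pull out 2: since 9 ≡ 1 (mod 8), (2/9) = +1.
Reached (1/9) = 1. Collecting the sign flips along the way, the symbol is +1.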